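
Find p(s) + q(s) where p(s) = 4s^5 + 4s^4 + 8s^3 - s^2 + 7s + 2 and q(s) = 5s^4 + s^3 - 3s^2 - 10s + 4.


Align terms by degree and add:
  4s^5 + 4s^4 + 8s^3 - s^2 + 7s + 2
+ 5s^4 + s^3 - 3s^2 - 10s + 4
= 4s^5 + 9s^4 + 9s^3 - 4s^2 - 3s + 6


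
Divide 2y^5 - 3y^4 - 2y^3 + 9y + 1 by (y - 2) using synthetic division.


Synthetic division with c = 2. Coefficients: 2, -3, -2, 0, 9, 1
Bring down 2.
  2 * 2 = 4; 4 - 3 = 1
  1 * 2 = 2; 2 - 2 = 0
  0 * 2 = 0; 0 + 0 = 0
  0 * 2 = 0; 0 + 9 = 9
  9 * 2 = 18; 18 + 1 = 19
Quotient: 2y^4 + y^3 + 9, Remainder: 19


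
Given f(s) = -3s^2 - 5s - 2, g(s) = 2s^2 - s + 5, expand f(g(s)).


Substitute g(s) into f:
f(g(s)) = -3*(2s^2 - s + 5)^2 + (-5)*(2s^2 - s + 5) + (-2)
(2s^2 - s + 5)^2 = 4s^4 - 4s^3 + 21s^2 - 10s + 25
Expand and combine: -12s^4 + 12s^3 - 73s^2 + 35s - 102


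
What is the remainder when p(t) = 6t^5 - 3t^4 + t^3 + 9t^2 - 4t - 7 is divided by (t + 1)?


By the Remainder Theorem, the remainder equals p(-1):
  6*(-1)^5 = -6
  -3*(-1)^4 = -3
  1*(-1)^3 = -1
  9*(-1)^2 = 9
  -4*(-1)^1 = 4
  constant: -7
Sum: -6 - 3 - 1 + 9 + 4 - 7 = -4


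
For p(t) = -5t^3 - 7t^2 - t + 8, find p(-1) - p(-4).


p(-1) = 7
p(-4) = 220
p(-1) - p(-4) = 7 - 220 = -213


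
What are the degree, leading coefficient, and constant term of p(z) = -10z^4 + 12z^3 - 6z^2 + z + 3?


Highest power of z is 4, with coefficient -10. Constant term is 3.
Degree = 4, leading coefficient = -10, constant term = 3


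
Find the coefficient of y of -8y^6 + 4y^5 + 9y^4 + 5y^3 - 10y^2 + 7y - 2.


Read off the coefficient of y: 7


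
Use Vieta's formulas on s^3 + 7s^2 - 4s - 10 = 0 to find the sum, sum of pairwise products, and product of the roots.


Monic cubic s^3+bs^2+cs+d=0: sum=-b, pairwise sum=c, product=-d.
b=7, c=-4, d=-10
r1+r2+r3 = -7
r1r2+r1r3+r2r3 = -4
r1r2r3 = 10


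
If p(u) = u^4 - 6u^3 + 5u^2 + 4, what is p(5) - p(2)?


p(5) = 4
p(2) = -8
p(5) - p(2) = 4 + 8 = 12


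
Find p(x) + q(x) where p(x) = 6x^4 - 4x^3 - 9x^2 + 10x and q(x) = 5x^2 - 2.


Align terms by degree and add:
  6x^4 - 4x^3 - 9x^2 + 10x
+ 5x^2 - 2
= 6x^4 - 4x^3 - 4x^2 + 10x - 2


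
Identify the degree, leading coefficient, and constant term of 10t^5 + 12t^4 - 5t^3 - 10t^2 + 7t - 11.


Highest power of t is 5, with coefficient 10. Constant term is -11.
Degree = 5, leading coefficient = 10, constant term = -11


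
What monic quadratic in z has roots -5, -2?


p(z) = (z + 5)(z + 2)
Expand: z^2 + 7z + 10


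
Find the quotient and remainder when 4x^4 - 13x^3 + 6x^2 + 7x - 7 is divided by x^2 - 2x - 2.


(4x^4 - 13x^3 + 6x^2 + 7x - 7) / (x^2 - 2x - 2)
Step 1: 4x^2 * (x^2 - 2x - 2) = 4x^4 - 8x^3 - 8x^2; subtract.
Step 2: -5x * (x^2 - 2x - 2) = -5x^3 + 10x^2 + 10x; subtract.
Step 3: 4 * (x^2 - 2x - 2) = 4x^2 - 8x - 8; subtract.
Quotient: 4x^2 - 5x + 4, Remainder: 5x + 1


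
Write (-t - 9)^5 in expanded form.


Expand (-t - 9)^5 by repeated multiplication:
  (-t - 9)^2 = t^2 + 18t + 81
  (-t - 9)^3 = -t^3 - 27t^2 - 243t - 729
  (-t - 9)^4 = t^4 + 36t^3 + 486t^2 + 2916t + 6561
= -t^5 - 45t^4 - 810t^3 - 7290t^2 - 32805t - 59049


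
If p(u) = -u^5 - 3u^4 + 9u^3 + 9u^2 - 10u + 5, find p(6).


Using direct substitution:
  -1 * (6)^5 = -7776
  -3 * (6)^4 = -3888
  9 * (6)^3 = 1944
  9 * (6)^2 = 324
  -10 * (6)^1 = -60
  constant: 5
Sum = -7776 - 3888 + 1944 + 324 - 60 + 5 = -9451


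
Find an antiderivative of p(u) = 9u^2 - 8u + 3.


Reverse power rule on each term:
  ∫ 9u^2 du = 3u^3
  ∫ -8u du = -4u^2
  ∫ 3 du = 3u
F(u) = 3u^3 - 4u^2 + 3u + C


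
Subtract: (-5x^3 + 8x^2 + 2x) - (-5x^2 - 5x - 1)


Distribute the minus sign:
  (-5x^3 + 8x^2 + 2x)
- (-5x^2 - 5x - 1)
Negate second polynomial: 5x^2 + 5x + 1
Add: -5x^3 + 13x^2 + 7x + 1


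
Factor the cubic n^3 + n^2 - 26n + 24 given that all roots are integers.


Try integer roots (divisors of 24). n=4: p(4)=0.
Divide out (n - 4): quotient is n^2 + 5n - 6.
Factor the quadratic: (n - 1)(n + 6)
Result: (n - 4)(n - 1)(n + 6)


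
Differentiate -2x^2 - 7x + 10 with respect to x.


Apply the power rule term by term:
  d/dx(-2x^2) = -4x
  d/dx(-7x) = -7
  d/dx(10) = 0
p'(x) = -4x - 7


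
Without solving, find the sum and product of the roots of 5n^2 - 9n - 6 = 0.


For an^2+bn+c=0: sum = -b/a, product = c/a.
a=5, b=-9, c=-6
Sum = -(-9)/5 = 9/5
Product = (-6)/5 = -6/5


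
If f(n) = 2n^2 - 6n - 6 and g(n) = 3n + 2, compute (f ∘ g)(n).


Substitute g(n) into f:
f(g(n)) = 2*(3n + 2)^2 + (-6)*(3n + 2) + (-6)
(3n + 2)^2 = 9n^2 + 12n + 4
Expand and combine: 18n^2 + 6n - 10


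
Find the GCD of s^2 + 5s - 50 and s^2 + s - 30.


Factor each:
  s^2 + 5s - 50 = (s - 5)(s + 10)
  s^2 + s - 30 = (s - 5)(s + 6)
Common monic factor: s - 5


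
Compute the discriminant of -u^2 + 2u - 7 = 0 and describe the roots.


D = b^2 - 4ac = (2)^2 - 4(-1)(-7) = 4 - 28 = -24
Since D < 0: two complex conjugate roots (no real roots)


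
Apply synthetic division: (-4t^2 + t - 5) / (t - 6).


Synthetic division with c = 6. Coefficients: -4, 1, -5
Bring down -4.
  -4 * 6 = -24; -24 + 1 = -23
  -23 * 6 = -138; -138 - 5 = -143
Quotient: -4t - 23, Remainder: -143


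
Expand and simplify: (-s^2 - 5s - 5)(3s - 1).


Distribute each term of the first polynomial:
  (-s^2)(3s - 1) = -3s^3 + s^2
  (-5s)(3s - 1) = -15s^2 + 5s
  (-5)(3s - 1) = -15s + 5
Sum: -3s^3 - 14s^2 - 10s + 5


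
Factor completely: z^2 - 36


Roots satisfy r1 + r2 = -b/a = 0 and r1*r2 = c/a = -36.
So r1 = 6, r2 = -6.
z^2 - 36 = (z - r1)(z - r2) = (z - 6)(z + 6)


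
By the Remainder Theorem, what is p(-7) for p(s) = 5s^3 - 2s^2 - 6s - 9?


By the Remainder Theorem, the remainder equals p(-7):
  5*(-7)^3 = -1715
  -2*(-7)^2 = -98
  -6*(-7)^1 = 42
  constant: -9
Sum: -1715 - 98 + 42 - 9 = -1780


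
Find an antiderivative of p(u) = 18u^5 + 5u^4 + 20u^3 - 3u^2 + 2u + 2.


Reverse power rule on each term:
  ∫ 18u^5 du = 3u^6
  ∫ 5u^4 du = u^5
  ∫ 20u^3 du = 5u^4
  ∫ -3u^2 du = -u^3
  ∫ 2u du = u^2
  ∫ 2 du = 2u
F(u) = 3u^6 + u^5 + 5u^4 - u^3 + u^2 + 2u + C


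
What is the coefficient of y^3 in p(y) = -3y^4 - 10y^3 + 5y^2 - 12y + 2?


Read off the coefficient of y^3: -10


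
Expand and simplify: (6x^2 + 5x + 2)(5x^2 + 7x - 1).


Distribute each term of the first polynomial:
  (6x^2)(5x^2 + 7x - 1) = 30x^4 + 42x^3 - 6x^2
  (5x)(5x^2 + 7x - 1) = 25x^3 + 35x^2 - 5x
  (2)(5x^2 + 7x - 1) = 10x^2 + 14x - 2
Sum: 30x^4 + 67x^3 + 39x^2 + 9x - 2


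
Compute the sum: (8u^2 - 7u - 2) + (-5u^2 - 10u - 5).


Align terms by degree and add:
  8u^2 - 7u - 2
  -5u^2 - 10u - 5
= 3u^2 - 17u - 7


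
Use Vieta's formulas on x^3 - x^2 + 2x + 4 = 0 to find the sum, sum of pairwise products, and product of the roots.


Monic cubic x^3+bx^2+cx+d=0: sum=-b, pairwise sum=c, product=-d.
b=-1, c=2, d=4
r1+r2+r3 = 1
r1r2+r1r3+r2r3 = 2
r1r2r3 = -4


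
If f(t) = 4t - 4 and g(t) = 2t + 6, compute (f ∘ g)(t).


Substitute g(t) into f:
f(g(t)) = 4*(2t + 6) + (-4)
Expand and combine: 8t + 20


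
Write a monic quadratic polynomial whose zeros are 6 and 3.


p(y) = (y - 6)(y - 3)
Expand: y^2 - 9y + 18


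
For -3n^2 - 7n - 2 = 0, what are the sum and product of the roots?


For an^2+bn+c=0: sum = -b/a, product = c/a.
a=-3, b=-7, c=-2
Sum = -(-7)/-3 = -7/3
Product = (-2)/-3 = 2/3


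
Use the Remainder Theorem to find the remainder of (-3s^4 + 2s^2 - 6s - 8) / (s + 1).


By the Remainder Theorem, the remainder equals p(-1):
  -3*(-1)^4 = -3
  0*(-1)^3 = 0
  2*(-1)^2 = 2
  -6*(-1)^1 = 6
  constant: -8
Sum: -3 + 0 + 2 + 6 - 8 = -3


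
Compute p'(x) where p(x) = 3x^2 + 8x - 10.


Apply the power rule term by term:
  d/dx(3x^2) = 6x
  d/dx(8x) = 8
  d/dx(-10) = 0
p'(x) = 6x + 8


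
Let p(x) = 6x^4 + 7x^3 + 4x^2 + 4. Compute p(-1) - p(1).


p(-1) = 7
p(1) = 21
p(-1) - p(1) = 7 - 21 = -14


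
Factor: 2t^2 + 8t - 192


Roots satisfy r1 + r2 = -b/a = -4 and r1*r2 = c/a = -96.
So r1 = 8, r2 = -12.
2t^2 + 8t - 192 = 2(t - r1)(t - r2) = 2(t - 8)(t + 12)


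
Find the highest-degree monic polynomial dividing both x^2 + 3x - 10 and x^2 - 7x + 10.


Factor each:
  x^2 + 3x - 10 = (x - 2)(x + 5)
  x^2 - 7x + 10 = (x - 2)(x - 5)
Common monic factor: x - 2


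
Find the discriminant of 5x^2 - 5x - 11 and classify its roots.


D = b^2 - 4ac = (-5)^2 - 4(5)(-11) = 25 + 220 = 245
Since D > 0: two distinct irrational roots


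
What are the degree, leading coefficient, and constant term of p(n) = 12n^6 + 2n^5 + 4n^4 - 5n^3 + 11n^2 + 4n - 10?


Highest power of n is 6, with coefficient 12. Constant term is -10.
Degree = 6, leading coefficient = 12, constant term = -10


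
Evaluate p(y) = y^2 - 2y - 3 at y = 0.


Using direct substitution:
  1 * (0)^2 = 0
  -2 * (0)^1 = 0
  constant: -3
Sum = 0 + 0 - 3 = -3


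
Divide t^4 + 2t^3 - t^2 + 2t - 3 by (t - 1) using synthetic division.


Synthetic division with c = 1. Coefficients: 1, 2, -1, 2, -3
Bring down 1.
  1 * 1 = 1; 1 + 2 = 3
  3 * 1 = 3; 3 - 1 = 2
  2 * 1 = 2; 2 + 2 = 4
  4 * 1 = 4; 4 - 3 = 1
Quotient: t^3 + 3t^2 + 2t + 4, Remainder: 1


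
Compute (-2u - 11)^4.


Expand (-2u - 11)^4 by repeated multiplication:
  (-2u - 11)^2 = 4u^2 + 44u + 121
  (-2u - 11)^3 = -8u^3 - 132u^2 - 726u - 1331
= 16u^4 + 352u^3 + 2904u^2 + 10648u + 14641


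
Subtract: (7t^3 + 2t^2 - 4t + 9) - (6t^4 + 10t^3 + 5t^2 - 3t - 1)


Distribute the minus sign:
  (7t^3 + 2t^2 - 4t + 9)
- (6t^4 + 10t^3 + 5t^2 - 3t - 1)
Negate second polynomial: -6t^4 - 10t^3 - 5t^2 + 3t + 1
Add: -6t^4 - 3t^3 - 3t^2 - t + 10


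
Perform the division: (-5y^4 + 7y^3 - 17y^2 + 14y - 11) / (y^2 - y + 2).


(-5y^4 + 7y^3 - 17y^2 + 14y - 11) / (y^2 - y + 2)
Step 1: -5y^2 * (y^2 - y + 2) = -5y^4 + 5y^3 - 10y^2; subtract.
Step 2: 2y * (y^2 - y + 2) = 2y^3 - 2y^2 + 4y; subtract.
Step 3: -5 * (y^2 - y + 2) = -5y^2 + 5y - 10; subtract.
Quotient: -5y^2 + 2y - 5, Remainder: 5y - 1


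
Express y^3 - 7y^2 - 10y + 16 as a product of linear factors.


Try integer roots (divisors of 16). y=8: p(8)=0.
Divide out (y - 8): quotient is y^2 + y - 2.
Factor the quadratic: (y + 2)(y - 1)
Result: (y - 8)(y + 2)(y - 1)


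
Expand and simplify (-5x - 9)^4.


Expand (-5x - 9)^4 by repeated multiplication:
  (-5x - 9)^2 = 25x^2 + 90x + 81
  (-5x - 9)^3 = -125x^3 - 675x^2 - 1215x - 729
= 625x^4 + 4500x^3 + 12150x^2 + 14580x + 6561


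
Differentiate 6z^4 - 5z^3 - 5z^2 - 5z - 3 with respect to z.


Apply the power rule term by term:
  d/dz(6z^4) = 24z^3
  d/dz(-5z^3) = -15z^2
  d/dz(-5z^2) = -10z
  d/dz(-5z) = -5
  d/dz(-3) = 0
p'(z) = 24z^3 - 15z^2 - 10z - 5


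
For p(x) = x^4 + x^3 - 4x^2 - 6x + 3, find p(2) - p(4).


p(2) = -1
p(4) = 235
p(2) - p(4) = -1 - 235 = -236


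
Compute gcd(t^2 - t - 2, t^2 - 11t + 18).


Factor each:
  t^2 - t - 2 = (t - 2)(t + 1)
  t^2 - 11t + 18 = (t - 2)(t - 9)
Common monic factor: t - 2


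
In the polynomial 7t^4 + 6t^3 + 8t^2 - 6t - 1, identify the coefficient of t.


Read off the coefficient of t: -6


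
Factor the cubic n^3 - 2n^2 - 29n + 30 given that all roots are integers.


Try integer roots (divisors of 30). n=6: p(6)=0.
Divide out (n - 6): quotient is n^2 + 4n - 5.
Factor the quadratic: (n + 5)(n - 1)
Result: (n - 6)(n + 5)(n - 1)


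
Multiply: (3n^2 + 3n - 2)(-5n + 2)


Distribute each term of the first polynomial:
  (3n^2)(-5n + 2) = -15n^3 + 6n^2
  (3n)(-5n + 2) = -15n^2 + 6n
  (-2)(-5n + 2) = 10n - 4
Sum: -15n^3 - 9n^2 + 16n - 4


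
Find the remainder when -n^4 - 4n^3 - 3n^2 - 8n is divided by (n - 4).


By the Remainder Theorem, the remainder equals p(4):
  -1*(4)^4 = -256
  -4*(4)^3 = -256
  -3*(4)^2 = -48
  -8*(4)^1 = -32
  constant: 0
Sum: -256 - 256 - 48 - 32 + 0 = -592


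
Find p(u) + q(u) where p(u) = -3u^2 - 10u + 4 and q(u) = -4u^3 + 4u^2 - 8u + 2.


Align terms by degree and add:
  -3u^2 - 10u + 4
  -4u^3 + 4u^2 - 8u + 2
= -4u^3 + u^2 - 18u + 6


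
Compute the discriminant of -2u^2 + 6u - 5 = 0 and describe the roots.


D = b^2 - 4ac = (6)^2 - 4(-2)(-5) = 36 - 40 = -4
Since D < 0: two complex conjugate roots (no real roots)


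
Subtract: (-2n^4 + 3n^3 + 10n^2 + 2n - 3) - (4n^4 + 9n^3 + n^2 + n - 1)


Distribute the minus sign:
  (-2n^4 + 3n^3 + 10n^2 + 2n - 3)
- (4n^4 + 9n^3 + n^2 + n - 1)
Negate second polynomial: -4n^4 - 9n^3 - n^2 - n + 1
Add: -6n^4 - 6n^3 + 9n^2 + n - 2


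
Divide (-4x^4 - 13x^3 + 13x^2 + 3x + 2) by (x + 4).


(-4x^4 - 13x^3 + 13x^2 + 3x + 2) / (x + 4)
Step 1: -4x^3 * (x + 4) = -4x^4 - 16x^3; subtract.
Step 2: 3x^2 * (x + 4) = 3x^3 + 12x^2; subtract.
Step 3: x * (x + 4) = x^2 + 4x; subtract.
Step 4: -1 * (x + 4) = -x - 4; subtract.
Quotient: -4x^3 + 3x^2 + x - 1, Remainder: 6


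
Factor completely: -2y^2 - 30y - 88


Roots satisfy r1 + r2 = -b/a = -15 and r1*r2 = c/a = 44.
So r1 = -11, r2 = -4.
-2y^2 - 30y - 88 = -2(y - r1)(y - r2) = -2(y + 11)(y + 4)


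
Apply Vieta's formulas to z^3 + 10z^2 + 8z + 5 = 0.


Monic cubic z^3+bz^2+cz+d=0: sum=-b, pairwise sum=c, product=-d.
b=10, c=8, d=5
r1+r2+r3 = -10
r1r2+r1r3+r2r3 = 8
r1r2r3 = -5


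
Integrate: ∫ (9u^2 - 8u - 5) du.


Reverse power rule on each term:
  ∫ 9u^2 du = 3u^3
  ∫ -8u du = -4u^2
  ∫ -5 du = -5u
F(u) = 3u^3 - 4u^2 - 5u + C


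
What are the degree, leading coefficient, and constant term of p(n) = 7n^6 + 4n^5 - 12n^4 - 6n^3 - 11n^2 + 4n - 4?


Highest power of n is 6, with coefficient 7. Constant term is -4.
Degree = 6, leading coefficient = 7, constant term = -4


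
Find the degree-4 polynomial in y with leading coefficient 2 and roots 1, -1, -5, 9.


p(y) = 2(y - 1)(y + 1)(y + 5)(y - 9)
Expand: 2y^4 - 8y^3 - 92y^2 + 8y + 90


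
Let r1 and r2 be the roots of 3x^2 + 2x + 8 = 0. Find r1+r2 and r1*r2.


For ax^2+bx+c=0: sum = -b/a, product = c/a.
a=3, b=2, c=8
Sum = -(2)/3 = -2/3
Product = (8)/3 = 8/3


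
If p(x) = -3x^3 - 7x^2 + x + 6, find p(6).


Using direct substitution:
  -3 * (6)^3 = -648
  -7 * (6)^2 = -252
  1 * (6)^1 = 6
  constant: 6
Sum = -648 - 252 + 6 + 6 = -888


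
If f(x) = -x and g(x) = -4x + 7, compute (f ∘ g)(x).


Substitute g(x) into f:
f(g(x)) = -1*(-4x + 7)
Expand and combine: 4x - 7


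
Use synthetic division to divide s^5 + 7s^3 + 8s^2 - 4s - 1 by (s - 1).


Synthetic division with c = 1. Coefficients: 1, 0, 7, 8, -4, -1
Bring down 1.
  1 * 1 = 1; 1 + 0 = 1
  1 * 1 = 1; 1 + 7 = 8
  8 * 1 = 8; 8 + 8 = 16
  16 * 1 = 16; 16 - 4 = 12
  12 * 1 = 12; 12 - 1 = 11
Quotient: s^4 + s^3 + 8s^2 + 16s + 12, Remainder: 11


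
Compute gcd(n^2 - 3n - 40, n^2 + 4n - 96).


Factor each:
  n^2 - 3n - 40 = (n - 8)(n + 5)
  n^2 + 4n - 96 = (n - 8)(n + 12)
Common monic factor: n - 8


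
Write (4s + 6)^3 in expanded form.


Expand (4s + 6)^3 by repeated multiplication:
  (4s + 6)^2 = 16s^2 + 48s + 36
= 64s^3 + 288s^2 + 432s + 216


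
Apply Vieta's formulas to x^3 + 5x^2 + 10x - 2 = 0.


Monic cubic x^3+bx^2+cx+d=0: sum=-b, pairwise sum=c, product=-d.
b=5, c=10, d=-2
r1+r2+r3 = -5
r1r2+r1r3+r2r3 = 10
r1r2r3 = 2


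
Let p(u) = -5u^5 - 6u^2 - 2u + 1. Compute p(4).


Using direct substitution:
  -5 * (4)^5 = -5120
  0 * (4)^4 = 0
  0 * (4)^3 = 0
  -6 * (4)^2 = -96
  -2 * (4)^1 = -8
  constant: 1
Sum = -5120 + 0 + 0 - 96 - 8 + 1 = -5223


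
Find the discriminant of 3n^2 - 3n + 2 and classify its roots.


D = b^2 - 4ac = (-3)^2 - 4(3)(2) = 9 - 24 = -15
Since D < 0: two complex conjugate roots (no real roots)


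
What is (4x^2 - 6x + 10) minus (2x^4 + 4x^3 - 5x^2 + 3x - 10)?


Distribute the minus sign:
  (4x^2 - 6x + 10)
- (2x^4 + 4x^3 - 5x^2 + 3x - 10)
Negate second polynomial: -2x^4 - 4x^3 + 5x^2 - 3x + 10
Add: -2x^4 - 4x^3 + 9x^2 - 9x + 20


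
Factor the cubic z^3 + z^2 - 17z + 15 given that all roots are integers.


Try integer roots (divisors of 15). z=-5: p(-5)=0.
Divide out (z + 5): quotient is z^2 - 4z + 3.
Factor the quadratic: (z - 3)(z - 1)
Result: (z + 5)(z - 3)(z - 1)


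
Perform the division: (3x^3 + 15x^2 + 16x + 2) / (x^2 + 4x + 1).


(3x^3 + 15x^2 + 16x + 2) / (x^2 + 4x + 1)
Step 1: 3x * (x^2 + 4x + 1) = 3x^3 + 12x^2 + 3x; subtract.
Step 2: 3 * (x^2 + 4x + 1) = 3x^2 + 12x + 3; subtract.
Quotient: 3x + 3, Remainder: x - 1


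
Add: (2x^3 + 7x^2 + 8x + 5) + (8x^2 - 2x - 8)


Align terms by degree and add:
  2x^3 + 7x^2 + 8x + 5
+ 8x^2 - 2x - 8
= 2x^3 + 15x^2 + 6x - 3


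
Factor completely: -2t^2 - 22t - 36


Roots satisfy r1 + r2 = -b/a = -11 and r1*r2 = c/a = 18.
So r1 = -9, r2 = -2.
-2t^2 - 22t - 36 = -2(t - r1)(t - r2) = -2(t + 9)(t + 2)


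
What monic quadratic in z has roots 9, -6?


p(z) = (z - 9)(z + 6)
Expand: z^2 - 3z - 54


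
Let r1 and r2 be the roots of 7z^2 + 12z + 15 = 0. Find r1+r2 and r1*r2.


For az^2+bz+c=0: sum = -b/a, product = c/a.
a=7, b=12, c=15
Sum = -(12)/7 = -12/7
Product = (15)/7 = 15/7


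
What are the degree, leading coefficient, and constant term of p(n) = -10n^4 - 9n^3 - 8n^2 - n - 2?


Highest power of n is 4, with coefficient -10. Constant term is -2.
Degree = 4, leading coefficient = -10, constant term = -2


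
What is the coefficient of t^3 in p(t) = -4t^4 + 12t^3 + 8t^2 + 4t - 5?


Read off the coefficient of t^3: 12


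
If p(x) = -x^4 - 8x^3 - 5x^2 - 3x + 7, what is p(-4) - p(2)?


p(-4) = 195
p(2) = -99
p(-4) - p(2) = 195 + 99 = 294


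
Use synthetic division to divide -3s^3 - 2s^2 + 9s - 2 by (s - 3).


Synthetic division with c = 3. Coefficients: -3, -2, 9, -2
Bring down -3.
  -3 * 3 = -9; -9 - 2 = -11
  -11 * 3 = -33; -33 + 9 = -24
  -24 * 3 = -72; -72 - 2 = -74
Quotient: -3s^2 - 11s - 24, Remainder: -74


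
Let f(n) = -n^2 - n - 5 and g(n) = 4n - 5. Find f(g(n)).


Substitute g(n) into f:
f(g(n)) = -1*(4n - 5)^2 + (-1)*(4n - 5) + (-5)
(4n - 5)^2 = 16n^2 - 40n + 25
Expand and combine: -16n^2 + 36n - 25


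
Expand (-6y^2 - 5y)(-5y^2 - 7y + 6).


Distribute each term of the first polynomial:
  (-6y^2)(-5y^2 - 7y + 6) = 30y^4 + 42y^3 - 36y^2
  (-5y)(-5y^2 - 7y + 6) = 25y^3 + 35y^2 - 30y
Sum: 30y^4 + 67y^3 - y^2 - 30y


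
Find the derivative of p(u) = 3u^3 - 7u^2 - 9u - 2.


Apply the power rule term by term:
  d/du(3u^3) = 9u^2
  d/du(-7u^2) = -14u
  d/du(-9u) = -9
  d/du(-2) = 0
p'(u) = 9u^2 - 14u - 9


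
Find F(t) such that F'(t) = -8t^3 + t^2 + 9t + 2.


Reverse power rule on each term:
  ∫ -8t^3 dt = -2t^4
  ∫ t^2 dt = (1/3)t^3
  ∫ 9t dt = (9/2)t^2
  ∫ 2 dt = 2t
F(t) = -2t^4 + (1/3)t^3 + (9/2)t^2 + 2t + C


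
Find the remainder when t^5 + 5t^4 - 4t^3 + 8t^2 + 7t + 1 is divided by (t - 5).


By the Remainder Theorem, the remainder equals p(5):
  1*(5)^5 = 3125
  5*(5)^4 = 3125
  -4*(5)^3 = -500
  8*(5)^2 = 200
  7*(5)^1 = 35
  constant: 1
Sum: 3125 + 3125 - 500 + 200 + 35 + 1 = 5986


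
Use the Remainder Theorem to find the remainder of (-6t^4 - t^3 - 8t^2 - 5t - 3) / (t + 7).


By the Remainder Theorem, the remainder equals p(-7):
  -6*(-7)^4 = -14406
  -1*(-7)^3 = 343
  -8*(-7)^2 = -392
  -5*(-7)^1 = 35
  constant: -3
Sum: -14406 + 343 - 392 + 35 - 3 = -14423


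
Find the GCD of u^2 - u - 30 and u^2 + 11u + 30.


Factor each:
  u^2 - u - 30 = (u + 5)(u - 6)
  u^2 + 11u + 30 = (u + 5)(u + 6)
Common monic factor: u + 5


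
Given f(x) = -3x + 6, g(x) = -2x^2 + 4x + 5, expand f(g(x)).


Substitute g(x) into f:
f(g(x)) = -3*(-2x^2 + 4x + 5) + 6
Expand and combine: 6x^2 - 12x - 9


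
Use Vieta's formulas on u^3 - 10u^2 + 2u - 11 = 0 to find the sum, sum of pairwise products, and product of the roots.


Monic cubic u^3+bu^2+cu+d=0: sum=-b, pairwise sum=c, product=-d.
b=-10, c=2, d=-11
r1+r2+r3 = 10
r1r2+r1r3+r2r3 = 2
r1r2r3 = 11


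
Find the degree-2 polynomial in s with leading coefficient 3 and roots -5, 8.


p(s) = 3(s + 5)(s - 8)
Expand: 3s^2 - 9s - 120


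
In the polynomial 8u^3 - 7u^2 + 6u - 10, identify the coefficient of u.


Read off the coefficient of u: 6


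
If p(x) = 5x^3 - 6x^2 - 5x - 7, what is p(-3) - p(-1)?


p(-3) = -181
p(-1) = -13
p(-3) - p(-1) = -181 + 13 = -168


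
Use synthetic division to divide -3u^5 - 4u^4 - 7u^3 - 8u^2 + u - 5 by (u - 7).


Synthetic division with c = 7. Coefficients: -3, -4, -7, -8, 1, -5
Bring down -3.
  -3 * 7 = -21; -21 - 4 = -25
  -25 * 7 = -175; -175 - 7 = -182
  -182 * 7 = -1274; -1274 - 8 = -1282
  -1282 * 7 = -8974; -8974 + 1 = -8973
  -8973 * 7 = -62811; -62811 - 5 = -62816
Quotient: -3u^4 - 25u^3 - 182u^2 - 1282u - 8973, Remainder: -62816


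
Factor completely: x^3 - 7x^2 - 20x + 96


Try integer roots (divisors of 96). x=8: p(8)=0.
Divide out (x - 8): quotient is x^2 + x - 12.
Factor the quadratic: (x + 4)(x - 3)
Result: (x - 8)(x + 4)(x - 3)


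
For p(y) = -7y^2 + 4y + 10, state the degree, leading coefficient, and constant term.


Highest power of y is 2, with coefficient -7. Constant term is 10.
Degree = 2, leading coefficient = -7, constant term = 10


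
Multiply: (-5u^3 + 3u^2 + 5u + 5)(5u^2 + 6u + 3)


Distribute each term of the first polynomial:
  (-5u^3)(5u^2 + 6u + 3) = -25u^5 - 30u^4 - 15u^3
  (3u^2)(5u^2 + 6u + 3) = 15u^4 + 18u^3 + 9u^2
  (5u)(5u^2 + 6u + 3) = 25u^3 + 30u^2 + 15u
  (5)(5u^2 + 6u + 3) = 25u^2 + 30u + 15
Sum: -25u^5 - 15u^4 + 28u^3 + 64u^2 + 45u + 15


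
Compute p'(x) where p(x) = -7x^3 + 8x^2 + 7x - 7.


Apply the power rule term by term:
  d/dx(-7x^3) = -21x^2
  d/dx(8x^2) = 16x
  d/dx(7x) = 7
  d/dx(-7) = 0
p'(x) = -21x^2 + 16x + 7


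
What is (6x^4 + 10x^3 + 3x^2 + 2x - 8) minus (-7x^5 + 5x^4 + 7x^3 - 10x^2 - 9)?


Distribute the minus sign:
  (6x^4 + 10x^3 + 3x^2 + 2x - 8)
- (-7x^5 + 5x^4 + 7x^3 - 10x^2 - 9)
Negate second polynomial: 7x^5 - 5x^4 - 7x^3 + 10x^2 + 9
Add: 7x^5 + x^4 + 3x^3 + 13x^2 + 2x + 1


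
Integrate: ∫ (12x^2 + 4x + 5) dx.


Reverse power rule on each term:
  ∫ 12x^2 dx = 4x^3
  ∫ 4x dx = 2x^2
  ∫ 5 dx = 5x
F(x) = 4x^3 + 2x^2 + 5x + C


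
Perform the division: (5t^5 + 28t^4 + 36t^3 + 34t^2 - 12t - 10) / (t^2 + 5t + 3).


(5t^5 + 28t^4 + 36t^3 + 34t^2 - 12t - 10) / (t^2 + 5t + 3)
Step 1: 5t^3 * (t^2 + 5t + 3) = 5t^5 + 25t^4 + 15t^3; subtract.
Step 2: 3t^2 * (t^2 + 5t + 3) = 3t^4 + 15t^3 + 9t^2; subtract.
Step 3: 6t * (t^2 + 5t + 3) = 6t^3 + 30t^2 + 18t; subtract.
Step 4: -5 * (t^2 + 5t + 3) = -5t^2 - 25t - 15; subtract.
Quotient: 5t^3 + 3t^2 + 6t - 5, Remainder: -5t + 5


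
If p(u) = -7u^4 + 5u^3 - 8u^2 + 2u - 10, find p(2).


Using direct substitution:
  -7 * (2)^4 = -112
  5 * (2)^3 = 40
  -8 * (2)^2 = -32
  2 * (2)^1 = 4
  constant: -10
Sum = -112 + 40 - 32 + 4 - 10 = -110


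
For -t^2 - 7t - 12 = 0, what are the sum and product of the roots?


For at^2+bt+c=0: sum = -b/a, product = c/a.
a=-1, b=-7, c=-12
Sum = -(-7)/-1 = -7
Product = (-12)/-1 = 12


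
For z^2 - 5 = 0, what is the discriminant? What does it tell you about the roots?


D = b^2 - 4ac = (0)^2 - 4(1)(-5) = 0 + 20 = 20
Since D > 0: two distinct irrational roots


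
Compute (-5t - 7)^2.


Expand (-5t - 7)^2 by repeated multiplication:
= 25t^2 + 70t + 49


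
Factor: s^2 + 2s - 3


Roots satisfy r1 + r2 = -b/a = -2 and r1*r2 = c/a = -3.
So r1 = -3, r2 = 1.
s^2 + 2s - 3 = (s - r1)(s - r2) = (s + 3)(s - 1)


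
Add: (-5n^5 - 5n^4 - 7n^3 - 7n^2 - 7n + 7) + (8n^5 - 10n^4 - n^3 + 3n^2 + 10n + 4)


Align terms by degree and add:
  -5n^5 - 5n^4 - 7n^3 - 7n^2 - 7n + 7
+ 8n^5 - 10n^4 - n^3 + 3n^2 + 10n + 4
= 3n^5 - 15n^4 - 8n^3 - 4n^2 + 3n + 11


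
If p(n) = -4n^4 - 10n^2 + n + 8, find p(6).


Using direct substitution:
  -4 * (6)^4 = -5184
  0 * (6)^3 = 0
  -10 * (6)^2 = -360
  1 * (6)^1 = 6
  constant: 8
Sum = -5184 + 0 - 360 + 6 + 8 = -5530


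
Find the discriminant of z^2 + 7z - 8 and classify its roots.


D = b^2 - 4ac = (7)^2 - 4(1)(-8) = 49 + 32 = 81
Since D > 0: two distinct rational roots


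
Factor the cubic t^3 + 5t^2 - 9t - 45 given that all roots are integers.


Try integer roots (divisors of -45). t=-3: p(-3)=0.
Divide out (t + 3): quotient is t^2 + 2t - 15.
Factor the quadratic: (t - 3)(t + 5)
Result: (t + 3)(t - 3)(t + 5)


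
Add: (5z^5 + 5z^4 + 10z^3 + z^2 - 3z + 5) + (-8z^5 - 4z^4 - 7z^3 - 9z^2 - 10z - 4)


Align terms by degree and add:
  5z^5 + 5z^4 + 10z^3 + z^2 - 3z + 5
  -8z^5 - 4z^4 - 7z^3 - 9z^2 - 10z - 4
= -3z^5 + z^4 + 3z^3 - 8z^2 - 13z + 1


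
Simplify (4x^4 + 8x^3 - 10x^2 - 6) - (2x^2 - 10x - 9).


Distribute the minus sign:
  (4x^4 + 8x^3 - 10x^2 - 6)
- (2x^2 - 10x - 9)
Negate second polynomial: -2x^2 + 10x + 9
Add: 4x^4 + 8x^3 - 12x^2 + 10x + 3


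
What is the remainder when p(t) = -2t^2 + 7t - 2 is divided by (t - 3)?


By the Remainder Theorem, the remainder equals p(3):
  -2*(3)^2 = -18
  7*(3)^1 = 21
  constant: -2
Sum: -18 + 21 - 2 = 1


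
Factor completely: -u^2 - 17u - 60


Roots satisfy r1 + r2 = -b/a = -17 and r1*r2 = c/a = 60.
So r1 = -12, r2 = -5.
-u^2 - 17u - 60 = -(u - r1)(u - r2) = -(u + 12)(u + 5)


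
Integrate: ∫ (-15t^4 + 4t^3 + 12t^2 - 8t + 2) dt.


Reverse power rule on each term:
  ∫ -15t^4 dt = -3t^5
  ∫ 4t^3 dt = t^4
  ∫ 12t^2 dt = 4t^3
  ∫ -8t dt = -4t^2
  ∫ 2 dt = 2t
F(t) = -3t^5 + t^4 + 4t^3 - 4t^2 + 2t + C


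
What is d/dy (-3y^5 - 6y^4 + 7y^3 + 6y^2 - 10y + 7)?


Apply the power rule term by term:
  d/dy(-3y^5) = -15y^4
  d/dy(-6y^4) = -24y^3
  d/dy(7y^3) = 21y^2
  d/dy(6y^2) = 12y
  d/dy(-10y) = -10
  d/dy(7) = 0
p'(y) = -15y^4 - 24y^3 + 21y^2 + 12y - 10


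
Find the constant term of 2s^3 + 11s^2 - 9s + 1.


Read off the constant term: 1


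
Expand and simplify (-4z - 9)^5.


Expand (-4z - 9)^5 by repeated multiplication:
  (-4z - 9)^2 = 16z^2 + 72z + 81
  (-4z - 9)^3 = -64z^3 - 432z^2 - 972z - 729
  (-4z - 9)^4 = 256z^4 + 2304z^3 + 7776z^2 + 11664z + 6561
= -1024z^5 - 11520z^4 - 51840z^3 - 116640z^2 - 131220z - 59049


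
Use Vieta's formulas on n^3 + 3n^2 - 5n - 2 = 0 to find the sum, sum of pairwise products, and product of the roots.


Monic cubic n^3+bn^2+cn+d=0: sum=-b, pairwise sum=c, product=-d.
b=3, c=-5, d=-2
r1+r2+r3 = -3
r1r2+r1r3+r2r3 = -5
r1r2r3 = 2


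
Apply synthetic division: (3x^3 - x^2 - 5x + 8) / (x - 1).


Synthetic division with c = 1. Coefficients: 3, -1, -5, 8
Bring down 3.
  3 * 1 = 3; 3 - 1 = 2
  2 * 1 = 2; 2 - 5 = -3
  -3 * 1 = -3; -3 + 8 = 5
Quotient: 3x^2 + 2x - 3, Remainder: 5


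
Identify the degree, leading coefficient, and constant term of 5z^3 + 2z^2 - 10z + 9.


Highest power of z is 3, with coefficient 5. Constant term is 9.
Degree = 3, leading coefficient = 5, constant term = 9


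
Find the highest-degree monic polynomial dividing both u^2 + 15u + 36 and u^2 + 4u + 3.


Factor each:
  u^2 + 15u + 36 = (u + 3)(u + 12)
  u^2 + 4u + 3 = (u + 3)(u + 1)
Common monic factor: u + 3


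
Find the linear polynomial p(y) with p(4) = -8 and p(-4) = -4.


p(y) = my + b. Using p(4)=-8, p(-4)=-4:
m = (-8 + 4)/(4 + 4) = -4/8 = -1/2
b = -8 - m*(4) = -8 + 2 = -6
p(y) = -(1/2)y - 6


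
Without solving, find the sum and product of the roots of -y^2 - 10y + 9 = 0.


For ay^2+by+c=0: sum = -b/a, product = c/a.
a=-1, b=-10, c=9
Sum = -(-10)/-1 = -10
Product = (9)/-1 = -9


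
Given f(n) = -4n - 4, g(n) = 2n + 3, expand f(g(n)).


Substitute g(n) into f:
f(g(n)) = -4*(2n + 3) + (-4)
Expand and combine: -8n - 16


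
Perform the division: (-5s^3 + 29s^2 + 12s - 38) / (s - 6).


(-5s^3 + 29s^2 + 12s - 38) / (s - 6)
Step 1: -5s^2 * (s - 6) = -5s^3 + 30s^2; subtract.
Step 2: -s * (s - 6) = -s^2 + 6s; subtract.
Step 3: 6 * (s - 6) = 6s - 36; subtract.
Quotient: -5s^2 - s + 6, Remainder: -2


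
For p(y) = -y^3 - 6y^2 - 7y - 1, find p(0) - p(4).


p(0) = -1
p(4) = -189
p(0) - p(4) = -1 + 189 = 188


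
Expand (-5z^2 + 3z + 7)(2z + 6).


Distribute each term of the first polynomial:
  (-5z^2)(2z + 6) = -10z^3 - 30z^2
  (3z)(2z + 6) = 6z^2 + 18z
  (7)(2z + 6) = 14z + 42
Sum: -10z^3 - 24z^2 + 32z + 42


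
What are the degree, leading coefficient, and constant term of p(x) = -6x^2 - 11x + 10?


Highest power of x is 2, with coefficient -6. Constant term is 10.
Degree = 2, leading coefficient = -6, constant term = 10


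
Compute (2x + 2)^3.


Expand (2x + 2)^3 by repeated multiplication:
  (2x + 2)^2 = 4x^2 + 8x + 4
= 8x^3 + 24x^2 + 24x + 8


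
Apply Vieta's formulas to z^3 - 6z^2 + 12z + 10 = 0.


Monic cubic z^3+bz^2+cz+d=0: sum=-b, pairwise sum=c, product=-d.
b=-6, c=12, d=10
r1+r2+r3 = 6
r1r2+r1r3+r2r3 = 12
r1r2r3 = -10


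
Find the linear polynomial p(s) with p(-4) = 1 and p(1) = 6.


p(s) = ms + b. Using p(-4)=1, p(1)=6:
m = (1 - 6)/(-4 - 1) = -5/-5 = 1
b = 1 - m*(-4) = 1 + 4 = 5
p(s) = s + 5


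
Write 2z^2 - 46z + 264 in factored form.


Roots satisfy r1 + r2 = -b/a = 23 and r1*r2 = c/a = 132.
So r1 = 12, r2 = 11.
2z^2 - 46z + 264 = 2(z - r1)(z - r2) = 2(z - 12)(z - 11)


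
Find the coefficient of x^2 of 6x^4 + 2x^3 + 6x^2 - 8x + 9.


Read off the coefficient of x^2: 6


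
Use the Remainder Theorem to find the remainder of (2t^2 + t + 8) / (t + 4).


By the Remainder Theorem, the remainder equals p(-4):
  2*(-4)^2 = 32
  1*(-4)^1 = -4
  constant: 8
Sum: 32 - 4 + 8 = 36


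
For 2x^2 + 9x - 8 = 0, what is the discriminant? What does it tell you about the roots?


D = b^2 - 4ac = (9)^2 - 4(2)(-8) = 81 + 64 = 145
Since D > 0: two distinct irrational roots


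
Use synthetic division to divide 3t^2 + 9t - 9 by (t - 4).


Synthetic division with c = 4. Coefficients: 3, 9, -9
Bring down 3.
  3 * 4 = 12; 12 + 9 = 21
  21 * 4 = 84; 84 - 9 = 75
Quotient: 3t + 21, Remainder: 75


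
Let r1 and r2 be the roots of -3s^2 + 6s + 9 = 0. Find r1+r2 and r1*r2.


For as^2+bs+c=0: sum = -b/a, product = c/a.
a=-3, b=6, c=9
Sum = -(6)/-3 = 2
Product = (9)/-3 = -3


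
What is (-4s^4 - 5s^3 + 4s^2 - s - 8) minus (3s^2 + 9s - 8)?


Distribute the minus sign:
  (-4s^4 - 5s^3 + 4s^2 - s - 8)
- (3s^2 + 9s - 8)
Negate second polynomial: -3s^2 - 9s + 8
Add: -4s^4 - 5s^3 + s^2 - 10s


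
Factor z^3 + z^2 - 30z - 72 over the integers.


Try integer roots (divisors of -72). z=-4: p(-4)=0.
Divide out (z + 4): quotient is z^2 - 3z - 18.
Factor the quadratic: (z + 3)(z - 6)
Result: (z + 4)(z + 3)(z - 6)


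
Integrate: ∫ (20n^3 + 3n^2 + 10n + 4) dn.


Reverse power rule on each term:
  ∫ 20n^3 dn = 5n^4
  ∫ 3n^2 dn = n^3
  ∫ 10n dn = 5n^2
  ∫ 4 dn = 4n
F(n) = 5n^4 + n^3 + 5n^2 + 4n + C


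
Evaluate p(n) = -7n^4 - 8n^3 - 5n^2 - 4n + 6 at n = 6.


Using direct substitution:
  -7 * (6)^4 = -9072
  -8 * (6)^3 = -1728
  -5 * (6)^2 = -180
  -4 * (6)^1 = -24
  constant: 6
Sum = -9072 - 1728 - 180 - 24 + 6 = -10998


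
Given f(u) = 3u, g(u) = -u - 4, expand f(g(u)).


Substitute g(u) into f:
f(g(u)) = 3*(-u - 4)
Expand and combine: -3u - 12


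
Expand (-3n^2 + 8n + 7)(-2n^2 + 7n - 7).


Distribute each term of the first polynomial:
  (-3n^2)(-2n^2 + 7n - 7) = 6n^4 - 21n^3 + 21n^2
  (8n)(-2n^2 + 7n - 7) = -16n^3 + 56n^2 - 56n
  (7)(-2n^2 + 7n - 7) = -14n^2 + 49n - 49
Sum: 6n^4 - 37n^3 + 63n^2 - 7n - 49


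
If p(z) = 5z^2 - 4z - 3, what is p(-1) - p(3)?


p(-1) = 6
p(3) = 30
p(-1) - p(3) = 6 - 30 = -24


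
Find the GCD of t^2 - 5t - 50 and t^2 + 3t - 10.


Factor each:
  t^2 - 5t - 50 = (t + 5)(t - 10)
  t^2 + 3t - 10 = (t + 5)(t - 2)
Common monic factor: t + 5


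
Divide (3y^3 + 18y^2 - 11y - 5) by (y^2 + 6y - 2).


(3y^3 + 18y^2 - 11y - 5) / (y^2 + 6y - 2)
Step 1: 3y * (y^2 + 6y - 2) = 3y^3 + 18y^2 - 6y; subtract.
Step 2: 0 * (y^2 + 6y - 2) = 0; subtract.
Quotient: 3y, Remainder: -5y - 5


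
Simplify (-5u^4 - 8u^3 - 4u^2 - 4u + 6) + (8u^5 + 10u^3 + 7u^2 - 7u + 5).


Align terms by degree and add:
  -5u^4 - 8u^3 - 4u^2 - 4u + 6
+ 8u^5 + 10u^3 + 7u^2 - 7u + 5
= 8u^5 - 5u^4 + 2u^3 + 3u^2 - 11u + 11


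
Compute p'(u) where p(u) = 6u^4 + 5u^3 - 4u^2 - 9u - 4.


Apply the power rule term by term:
  d/du(6u^4) = 24u^3
  d/du(5u^3) = 15u^2
  d/du(-4u^2) = -8u
  d/du(-9u) = -9
  d/du(-4) = 0
p'(u) = 24u^3 + 15u^2 - 8u - 9


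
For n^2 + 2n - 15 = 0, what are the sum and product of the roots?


For an^2+bn+c=0: sum = -b/a, product = c/a.
a=1, b=2, c=-15
Sum = -(2)/1 = -2
Product = (-15)/1 = -15


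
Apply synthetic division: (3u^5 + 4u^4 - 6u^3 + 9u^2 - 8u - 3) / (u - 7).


Synthetic division with c = 7. Coefficients: 3, 4, -6, 9, -8, -3
Bring down 3.
  3 * 7 = 21; 21 + 4 = 25
  25 * 7 = 175; 175 - 6 = 169
  169 * 7 = 1183; 1183 + 9 = 1192
  1192 * 7 = 8344; 8344 - 8 = 8336
  8336 * 7 = 58352; 58352 - 3 = 58349
Quotient: 3u^4 + 25u^3 + 169u^2 + 1192u + 8336, Remainder: 58349


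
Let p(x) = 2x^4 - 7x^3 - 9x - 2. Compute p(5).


Using direct substitution:
  2 * (5)^4 = 1250
  -7 * (5)^3 = -875
  0 * (5)^2 = 0
  -9 * (5)^1 = -45
  constant: -2
Sum = 1250 - 875 + 0 - 45 - 2 = 328


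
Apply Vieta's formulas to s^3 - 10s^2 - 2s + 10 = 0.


Monic cubic s^3+bs^2+cs+d=0: sum=-b, pairwise sum=c, product=-d.
b=-10, c=-2, d=10
r1+r2+r3 = 10
r1r2+r1r3+r2r3 = -2
r1r2r3 = -10


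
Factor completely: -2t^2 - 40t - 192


Roots satisfy r1 + r2 = -b/a = -20 and r1*r2 = c/a = 96.
So r1 = -8, r2 = -12.
-2t^2 - 40t - 192 = -2(t - r1)(t - r2) = -2(t + 8)(t + 12)


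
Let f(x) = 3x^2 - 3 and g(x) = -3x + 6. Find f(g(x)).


Substitute g(x) into f:
f(g(x)) = 3*(-3x + 6)^2 + (-3)
(-3x + 6)^2 = 9x^2 - 36x + 36
Expand and combine: 27x^2 - 108x + 105


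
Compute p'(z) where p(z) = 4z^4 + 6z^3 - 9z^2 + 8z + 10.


Apply the power rule term by term:
  d/dz(4z^4) = 16z^3
  d/dz(6z^3) = 18z^2
  d/dz(-9z^2) = -18z
  d/dz(8z) = 8
  d/dz(10) = 0
p'(z) = 16z^3 + 18z^2 - 18z + 8


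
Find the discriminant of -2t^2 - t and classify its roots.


D = b^2 - 4ac = (-1)^2 - 4(-2)(0) = 1 = 1
Since D > 0: two distinct rational roots


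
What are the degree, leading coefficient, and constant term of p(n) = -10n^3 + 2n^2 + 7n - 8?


Highest power of n is 3, with coefficient -10. Constant term is -8.
Degree = 3, leading coefficient = -10, constant term = -8


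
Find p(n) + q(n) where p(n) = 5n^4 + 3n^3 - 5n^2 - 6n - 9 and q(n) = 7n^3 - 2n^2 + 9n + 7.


Align terms by degree and add:
  5n^4 + 3n^3 - 5n^2 - 6n - 9
+ 7n^3 - 2n^2 + 9n + 7
= 5n^4 + 10n^3 - 7n^2 + 3n - 2


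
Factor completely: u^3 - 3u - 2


Try integer roots (divisors of -2). u=-1: p(-1)=0.
Divide out (u + 1): quotient is u^2 - u - 2.
Factor the quadratic: (u + 1)(u - 2)
Result: (u + 1)(u + 1)(u - 2)


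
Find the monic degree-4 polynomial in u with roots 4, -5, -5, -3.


p(u) = (u - 4)(u + 5)(u + 5)(u + 3)
Expand: u^4 + 9u^3 + 3u^2 - 145u - 300


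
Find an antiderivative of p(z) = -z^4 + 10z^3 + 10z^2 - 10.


Reverse power rule on each term:
  ∫ -z^4 dz = -(1/5)z^5
  ∫ 10z^3 dz = (5/2)z^4
  ∫ 10z^2 dz = (10/3)z^3
  ∫ -10 dz = -10z
F(z) = -(1/5)z^5 + (5/2)z^4 + (10/3)z^3 - 10z + C


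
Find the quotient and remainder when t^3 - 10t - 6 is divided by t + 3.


(t^3 - 10t - 6) / (t + 3)
Step 1: t^2 * (t + 3) = t^3 + 3t^2; subtract.
Step 2: -3t * (t + 3) = -3t^2 - 9t; subtract.
Step 3: -1 * (t + 3) = -t - 3; subtract.
Quotient: t^2 - 3t - 1, Remainder: -3


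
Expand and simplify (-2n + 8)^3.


Expand (-2n + 8)^3 by repeated multiplication:
  (-2n + 8)^2 = 4n^2 - 32n + 64
= -8n^3 + 96n^2 - 384n + 512


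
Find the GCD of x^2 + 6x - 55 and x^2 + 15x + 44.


Factor each:
  x^2 + 6x - 55 = (x + 11)(x - 5)
  x^2 + 15x + 44 = (x + 11)(x + 4)
Common monic factor: x + 11


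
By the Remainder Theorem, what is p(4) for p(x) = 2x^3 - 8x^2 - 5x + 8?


By the Remainder Theorem, the remainder equals p(4):
  2*(4)^3 = 128
  -8*(4)^2 = -128
  -5*(4)^1 = -20
  constant: 8
Sum: 128 - 128 - 20 + 8 = -12


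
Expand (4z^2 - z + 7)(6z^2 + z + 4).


Distribute each term of the first polynomial:
  (4z^2)(6z^2 + z + 4) = 24z^4 + 4z^3 + 16z^2
  (-z)(6z^2 + z + 4) = -6z^3 - z^2 - 4z
  (7)(6z^2 + z + 4) = 42z^2 + 7z + 28
Sum: 24z^4 - 2z^3 + 57z^2 + 3z + 28


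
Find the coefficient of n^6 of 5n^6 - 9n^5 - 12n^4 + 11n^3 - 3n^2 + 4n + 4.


Read off the coefficient of n^6: 5


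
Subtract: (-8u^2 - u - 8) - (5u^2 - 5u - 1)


Distribute the minus sign:
  (-8u^2 - u - 8)
- (5u^2 - 5u - 1)
Negate second polynomial: -5u^2 + 5u + 1
Add: -13u^2 + 4u - 7


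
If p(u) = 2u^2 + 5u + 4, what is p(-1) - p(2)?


p(-1) = 1
p(2) = 22
p(-1) - p(2) = 1 - 22 = -21


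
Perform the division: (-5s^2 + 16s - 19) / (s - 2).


(-5s^2 + 16s - 19) / (s - 2)
Step 1: -5s * (s - 2) = -5s^2 + 10s; subtract.
Step 2: 6 * (s - 2) = 6s - 12; subtract.
Quotient: -5s + 6, Remainder: -7


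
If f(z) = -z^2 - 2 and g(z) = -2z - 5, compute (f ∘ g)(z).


Substitute g(z) into f:
f(g(z)) = -1*(-2z - 5)^2 + (-2)
(-2z - 5)^2 = 4z^2 + 20z + 25
Expand and combine: -4z^2 - 20z - 27


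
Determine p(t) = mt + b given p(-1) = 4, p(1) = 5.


p(t) = mt + b. Using p(-1)=4, p(1)=5:
m = (4 - 5)/(-1 - 1) = -1/-2 = 1/2
b = 4 - m*(-1) = 4 + 1/2 = 9/2
p(t) = (1/2)t + (9/2)


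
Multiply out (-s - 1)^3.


Expand (-s - 1)^3 by repeated multiplication:
  (-s - 1)^2 = s^2 + 2s + 1
= -s^3 - 3s^2 - 3s - 1


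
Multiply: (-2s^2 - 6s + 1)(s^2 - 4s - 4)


Distribute each term of the first polynomial:
  (-2s^2)(s^2 - 4s - 4) = -2s^4 + 8s^3 + 8s^2
  (-6s)(s^2 - 4s - 4) = -6s^3 + 24s^2 + 24s
  (1)(s^2 - 4s - 4) = s^2 - 4s - 4
Sum: -2s^4 + 2s^3 + 33s^2 + 20s - 4


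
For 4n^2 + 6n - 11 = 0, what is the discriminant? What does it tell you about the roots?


D = b^2 - 4ac = (6)^2 - 4(4)(-11) = 36 + 176 = 212
Since D > 0: two distinct irrational roots


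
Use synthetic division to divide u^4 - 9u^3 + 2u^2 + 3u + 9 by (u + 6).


Synthetic division with c = -6. Coefficients: 1, -9, 2, 3, 9
Bring down 1.
  1 * -6 = -6; -6 - 9 = -15
  -15 * -6 = 90; 90 + 2 = 92
  92 * -6 = -552; -552 + 3 = -549
  -549 * -6 = 3294; 3294 + 9 = 3303
Quotient: u^3 - 15u^2 + 92u - 549, Remainder: 3303


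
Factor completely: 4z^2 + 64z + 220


Roots satisfy r1 + r2 = -b/a = -16 and r1*r2 = c/a = 55.
So r1 = -5, r2 = -11.
4z^2 + 64z + 220 = 4(z - r1)(z - r2) = 4(z + 5)(z + 11)


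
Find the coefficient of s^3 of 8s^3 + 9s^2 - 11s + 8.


Read off the coefficient of s^3: 8


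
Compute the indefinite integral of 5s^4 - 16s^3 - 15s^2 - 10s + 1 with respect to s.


Reverse power rule on each term:
  ∫ 5s^4 ds = s^5
  ∫ -16s^3 ds = -4s^4
  ∫ -15s^2 ds = -5s^3
  ∫ -10s ds = -5s^2
  ∫ 1 ds = s
F(s) = s^5 - 4s^4 - 5s^3 - 5s^2 + s + C


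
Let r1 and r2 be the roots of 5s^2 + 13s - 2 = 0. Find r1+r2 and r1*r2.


For as^2+bs+c=0: sum = -b/a, product = c/a.
a=5, b=13, c=-2
Sum = -(13)/5 = -13/5
Product = (-2)/5 = -2/5


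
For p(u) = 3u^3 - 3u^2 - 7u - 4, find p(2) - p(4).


p(2) = -6
p(4) = 112
p(2) - p(4) = -6 - 112 = -118


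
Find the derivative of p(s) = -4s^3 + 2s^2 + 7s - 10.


Apply the power rule term by term:
  d/ds(-4s^3) = -12s^2
  d/ds(2s^2) = 4s
  d/ds(7s) = 7
  d/ds(-10) = 0
p'(s) = -12s^2 + 4s + 7


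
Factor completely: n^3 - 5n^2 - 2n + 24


Try integer roots (divisors of 24). n=-2: p(-2)=0.
Divide out (n + 2): quotient is n^2 - 7n + 12.
Factor the quadratic: (n - 3)(n - 4)
Result: (n + 2)(n - 3)(n - 4)


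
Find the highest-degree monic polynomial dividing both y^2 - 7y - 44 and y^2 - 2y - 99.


Factor each:
  y^2 - 7y - 44 = (y - 11)(y + 4)
  y^2 - 2y - 99 = (y - 11)(y + 9)
Common monic factor: y - 11


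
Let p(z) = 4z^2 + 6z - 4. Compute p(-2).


Using direct substitution:
  4 * (-2)^2 = 16
  6 * (-2)^1 = -12
  constant: -4
Sum = 16 - 12 - 4 = 0


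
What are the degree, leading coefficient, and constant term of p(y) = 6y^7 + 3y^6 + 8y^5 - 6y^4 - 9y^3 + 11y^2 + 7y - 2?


Highest power of y is 7, with coefficient 6. Constant term is -2.
Degree = 7, leading coefficient = 6, constant term = -2
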